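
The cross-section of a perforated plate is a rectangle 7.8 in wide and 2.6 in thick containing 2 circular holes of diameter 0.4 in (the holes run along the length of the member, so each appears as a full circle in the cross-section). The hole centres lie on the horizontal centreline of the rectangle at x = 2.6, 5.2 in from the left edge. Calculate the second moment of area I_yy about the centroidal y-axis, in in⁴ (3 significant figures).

I_yy ≈ 102 in⁴

Treat the section as a set of non-overlapping primitives; coordinates are from the bounding-box lower-left.
Plate: 7.8 × 2.6, A = 20.28 in², x = 3.9 in, Ī = 102.82 in⁴.
Hole 1 (subtracted): ⌀0.4, A = 0.12566 in², x = 2.6 in, Ī = 0.0012566 in⁴.
Hole 2 (subtracted): ⌀0.4, A = 0.12566 in², x = 5.2 in, Ī = 0.0012566 in⁴.
By symmetry the centroid is at mid-width, x̄ = 3.9 in.
Transfer each piece to the centroidal y-axis using Ī + A·d² with d = x − 3.9:
  plate: d = 0 in → contributes +102.82 in⁴
  hole 1: d = -1.3 in → contributes −0.21363 in⁴
  hole 2: d = 1.3 in → contributes −0.21363 in⁴
Total I = 102.39 in⁴.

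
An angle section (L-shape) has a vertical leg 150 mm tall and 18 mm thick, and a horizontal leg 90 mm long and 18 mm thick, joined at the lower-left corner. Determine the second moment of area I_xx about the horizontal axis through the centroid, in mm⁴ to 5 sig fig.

Treat the section as a set of non-overlapping primitives; coordinates are from the bounding-box lower-left.
Vertical leg: 18 × 150, A = 2 700 mm², y = 75 mm, Ī = 5 062 500 mm⁴.
Horizontal leg (remainder): 72 × 18, A = 1 296 mm², y = 9 mm, Ī = 34 992 mm⁴.
Centroid: ȳ = ΣA·y / ΣA = 53.59459 mm.
Transfer each piece to the horizontal axis through the centroid using Ī + A·d² with d = y − 53.59459:
  vertical leg: d = 21.40541 mm → contributes +6 299 617 mm⁴
  horizontal leg (remainder): d = -44.59459 mm → contributes +2 612 319 mm⁴
Total I = 8 911 935 mm⁴.

I_xx ≈ 8.9119 × 10⁶ mm⁴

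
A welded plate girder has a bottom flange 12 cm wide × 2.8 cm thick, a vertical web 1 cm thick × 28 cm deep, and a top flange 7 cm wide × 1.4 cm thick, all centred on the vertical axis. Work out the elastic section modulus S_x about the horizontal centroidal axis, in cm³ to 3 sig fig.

S_x ≈ 484 cm³

Treat the section as a set of non-overlapping primitives; coordinates are from the bounding-box lower-left.
Bottom plate: 12 × 2.8, A = 33.6 cm², y = 1.4 cm, Ī = 21.952 cm⁴.
Web plate: 1 × 28, A = 28 cm², y = 16.8 cm, Ī = 1829.3 cm⁴.
Top plate: 7 × 1.4, A = 9.8 cm², y = 31.5 cm, Ī = 1.6007 cm⁴.
Centroid: ȳ = ΣA·y / ΣA = 11.571 cm.
Transfer each piece to the horizontal centroidal axis using Ī + A·d² with d = y − 11.571:
  bottom plate: d = -10.171 cm → contributes +3497.6 cm⁴
  web plate: d = 5.2294 cm → contributes +2 595 cm⁴
  top plate: d = 19.929 cm → contributes +3 894 cm⁴
Total I = 9986.6 cm⁴.
Extreme fibre distance c = 20.629 cm; S = I/c = 484.09 cm³.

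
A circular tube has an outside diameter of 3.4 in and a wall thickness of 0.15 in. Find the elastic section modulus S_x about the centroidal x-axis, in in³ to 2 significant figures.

Break the section into simple shapes (no overlaps), measuring from the bottom-left corner of the bounding box.
Outer circle: ⌀3.4, A = 9.079 in², y = 1.7 in, Ī = 6.56 in⁴.
Bore (subtracted): ⌀3.1, A = 7.548 in², y = 1.7 in, Ī = 4.533 in⁴.
By symmetry the centroid is at mid-height, ȳ = 1.7 in.
All pieces are centred on the centroidal x-axis, so I = ΣĪ (holes subtracted) = 2.026 in⁴.
Extreme fibre distance c = 1.7 in; S = I/c = 1.192 in³.

S_x ≈ 1.2 in³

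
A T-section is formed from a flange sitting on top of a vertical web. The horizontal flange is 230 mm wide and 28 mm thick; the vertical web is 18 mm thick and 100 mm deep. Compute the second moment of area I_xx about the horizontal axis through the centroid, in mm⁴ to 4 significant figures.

Split into non-overlapping primitives; take the origin at the lower-left of the bounding box.
Flange: 230 × 28, A = 6 440 mm², y = 114 mm, Ī = 420 747 mm⁴.
Web: 18 × 100, A = 1 800 mm², y = 50 mm, Ī = 1 500 000 mm⁴.
Centroid: ȳ = ΣA·y / ΣA = 100.019 mm.
Transfer each piece to the horizontal axis through the centroid using Ī + A·d² with d = y − 100.019:
  flange: d = 13.9806 mm → contributes +1 679 488 mm⁴
  web: d = -50.0194 mm → contributes +6 003 496 mm⁴
Total I = 7 682 984 mm⁴.

I_xx ≈ 7.683 × 10⁶ mm⁴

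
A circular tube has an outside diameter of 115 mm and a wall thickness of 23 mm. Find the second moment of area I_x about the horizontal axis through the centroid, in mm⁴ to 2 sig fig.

Split into non-overlapping primitives; take the origin at the lower-left of the bounding box.
Outer circle: ⌀115, A = 10 387 mm², y = 57.5 mm, Ī = 8 585 414 mm⁴.
Bore (subtracted): ⌀69, A = 3 739 mm², y = 57.5 mm, Ī = 1 112 670 mm⁴.
By symmetry the centroid is at mid-height, ȳ = 57.5 mm.
All pieces are centred on the horizontal axis through the centroid, so I = ΣĪ (holes subtracted) = 7 472 745 mm⁴.

I_x ≈ 7.5 × 10⁶ mm⁴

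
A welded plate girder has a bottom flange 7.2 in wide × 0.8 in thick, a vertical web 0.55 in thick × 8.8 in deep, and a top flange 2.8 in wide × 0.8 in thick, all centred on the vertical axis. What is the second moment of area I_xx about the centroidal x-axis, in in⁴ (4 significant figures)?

Decompose the section into non-overlapping parts with the origin at the bottom-left of its bounding rectangle.
Bottom plate: 7.2 × 0.8, A = 5.76 in², y = 0.4 in, Ī = 0.3072 in⁴.
Web plate: 0.55 × 8.8, A = 4.84 in², y = 5.2 in, Ī = 31.2341 in⁴.
Top plate: 2.8 × 0.8, A = 2.24 in², y = 10 in, Ī = 0.119467 in⁴.
Centroid: ȳ = ΣA·y / ΣA = 3.88411 in.
Transfer each piece to the centroidal x-axis using Ī + A·d² with d = y − 3.88411:
  bottom plate: d = -3.48411 in → contributes +70.2281 in⁴
  web plate: d = 1.31589 in → contributes +39.6149 in⁴
  top plate: d = 6.11589 in → contributes +83.9046 in⁴
Total I = 193.748 in⁴.

I_xx ≈ 193.7 in⁴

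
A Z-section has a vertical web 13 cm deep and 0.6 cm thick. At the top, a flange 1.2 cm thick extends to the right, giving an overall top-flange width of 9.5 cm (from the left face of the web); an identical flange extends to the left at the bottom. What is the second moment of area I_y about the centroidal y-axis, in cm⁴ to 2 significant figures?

Decompose the section into non-overlapping parts with the origin at the bottom-left of its bounding rectangle.
Web: 0.6 × 13, A = 7.8 cm², x = 9.2 cm, Ī = 0.234 cm⁴.
Top flange (beyond web): 8.9 × 1.2, A = 10.68 cm², x = 13.95 cm, Ī = 70.5 cm⁴.
Bottom flange (beyond web): 8.9 × 1.2, A = 10.68 cm², x = 4.45 cm, Ī = 70.5 cm⁴.
Centroid: x̄ = ΣA·x / ΣA = 9.2 cm.
Transfer each piece to the centroidal y-axis using Ī + A·d² with d = x − 9.2:
  web: d = 0 cm → contributes +0.234 cm⁴
  top flange (beyond web): d = 4.75 cm → contributes +311.5 cm⁴
  bottom flange (beyond web): d = -4.75 cm → contributes +311.5 cm⁴
Total I = 623.2 cm⁴.

I_y ≈ 620 cm⁴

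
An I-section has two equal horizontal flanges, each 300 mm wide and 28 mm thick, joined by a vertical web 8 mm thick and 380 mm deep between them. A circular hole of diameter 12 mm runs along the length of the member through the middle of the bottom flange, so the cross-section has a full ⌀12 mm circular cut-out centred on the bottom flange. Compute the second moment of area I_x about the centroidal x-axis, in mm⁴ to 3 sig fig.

Split into non-overlapping primitives; take the origin at the lower-left of the bounding box.
Bottom flange: 300 × 28, A = 8 400 mm², y = 14 mm, Ī = 548 800 mm⁴.
Web: 8 × 380, A = 3 040 mm², y = 218 mm, Ī = 36 581 333 mm⁴.
Top flange: 300 × 28, A = 8 400 mm², y = 422 mm, Ī = 548 800 mm⁴.
Hole (subtracted): ⌀12, A = 113.1 mm², y = 14 mm, Ī = 1017.9 mm⁴.
Centroid: ȳ = ΣA·y / ΣA = 219.17 mm.
Transfer each piece to the centroidal x-axis using Ī + A·d² with d = y − 219.17:
  bottom flange: d = -205.17 mm → contributes +354 143 017 mm⁴
  web: d = -1.1696 mm → contributes +36 585 492 mm⁴
  top flange: d = 202.83 mm → contributes +346 126 364 mm⁴
  hole: d = -205.17 mm → contributes −4 761 799 mm⁴
Total I = 732 093 073 mm⁴.

I_x ≈ 7.32 × 10⁸ mm⁴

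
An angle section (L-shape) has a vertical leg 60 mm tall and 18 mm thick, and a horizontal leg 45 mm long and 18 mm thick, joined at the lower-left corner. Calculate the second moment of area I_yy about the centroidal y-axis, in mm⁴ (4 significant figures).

Break the section into simple shapes (no overlaps), measuring from the bottom-left corner of the bounding box.
Vertical leg: 18 × 60, A = 1 080 mm², x = 9 mm, Ī = 29 160 mm⁴.
Horizontal leg (remainder): 27 × 18, A = 486 mm², x = 31.5 mm, Ī = 29524.5 mm⁴.
Centroid: x̄ = ΣA·x / ΣA = 15.9828 mm.
Transfer each piece to the centroidal y-axis using Ī + A·d² with d = x − 15.9828:
  vertical leg: d = -6.98276 mm → contributes +81819.6 mm⁴
  horizontal leg (remainder): d = 15.5172 mm → contributes +146 546 mm⁴
Total I = 228 366 mm⁴.

I_yy ≈ 2.284 × 10⁵ mm⁴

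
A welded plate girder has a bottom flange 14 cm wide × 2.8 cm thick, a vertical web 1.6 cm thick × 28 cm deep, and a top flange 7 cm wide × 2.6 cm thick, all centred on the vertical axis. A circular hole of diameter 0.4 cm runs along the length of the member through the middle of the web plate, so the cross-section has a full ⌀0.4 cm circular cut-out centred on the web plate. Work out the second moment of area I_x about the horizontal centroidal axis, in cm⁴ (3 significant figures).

Break the section into simple shapes (no overlaps), measuring from the bottom-left corner of the bounding box.
Bottom plate: 14 × 2.8, A = 39.2 cm², y = 1.4 cm, Ī = 25.611 cm⁴.
Web plate: 1.6 × 28, A = 44.8 cm², y = 16.8 cm, Ī = 2926.9 cm⁴.
Top plate: 7 × 2.6, A = 18.2 cm², y = 32.1 cm, Ī = 10.253 cm⁴.
Hole (subtracted): ⌀0.4, A = 0.12566 cm², y = 16.8 cm, Ī = 0.0012566 cm⁴.
Centroid: ȳ = ΣA·y / ΣA = 13.614 cm.
Transfer each piece to the horizontal centroidal axis using Ī + A·d² with d = y − 13.614:
  bottom plate: d = -12.214 cm → contributes +5873.4 cm⁴
  web plate: d = 3.1861 cm → contributes +3381.7 cm⁴
  top plate: d = 18.486 cm → contributes +6229.9 cm⁴
  hole: d = 3.1861 cm → contributes −1.2769 cm⁴
Total I = 15 484 cm⁴.

I_x ≈ 1.55 × 10⁴ cm⁴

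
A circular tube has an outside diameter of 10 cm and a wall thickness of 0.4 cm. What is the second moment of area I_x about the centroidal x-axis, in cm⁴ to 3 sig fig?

Split into non-overlapping primitives; take the origin at the lower-left of the bounding box.
Outer circle: ⌀10, A = 78.54 cm², y = 5 cm, Ī = 490.87 cm⁴.
Bore (subtracted): ⌀9.2, A = 66.476 cm², y = 5 cm, Ī = 351.66 cm⁴.
By symmetry the centroid is at mid-height, ȳ = 5 cm.
All pieces are centred on the centroidal x-axis, so I = ΣĪ (holes subtracted) = 139.22 cm⁴.

I_x ≈ 139 cm⁴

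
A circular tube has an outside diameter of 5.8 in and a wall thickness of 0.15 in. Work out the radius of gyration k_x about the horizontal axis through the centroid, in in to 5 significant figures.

k_x ≈ 1.9983 in

Break the section into simple shapes (no overlaps), measuring from the bottom-left corner of the bounding box.
Outer circle: ⌀5.8, A = 26.42079 in², y = 2.9 in, Ī = 55.54972 in⁴.
Bore (subtracted): ⌀5.5, A = 23.75829 in², y = 2.9 in, Ī = 44.91803 in⁴.
By symmetry the centroid is at mid-height, ȳ = 2.9 in.
All pieces are centred on the horizontal axis through the centroid, so I = ΣĪ (holes subtracted) = 10.63169 in⁴.
Radius of gyration: k = √(I/A) = √(10.63169 / 2.6625) = 1.998281 in.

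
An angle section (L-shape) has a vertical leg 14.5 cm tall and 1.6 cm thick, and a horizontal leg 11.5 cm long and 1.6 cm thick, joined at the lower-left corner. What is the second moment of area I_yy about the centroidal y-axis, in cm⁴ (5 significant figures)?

I_yy ≈ 445.54 cm⁴

Decompose the section into non-overlapping parts with the origin at the bottom-left of its bounding rectangle.
Vertical leg: 1.6 × 14.5, A = 23.2 cm², x = 0.8 cm, Ī = 4.949333 cm⁴.
Horizontal leg (remainder): 9.9 × 1.6, A = 15.84 cm², x = 6.55 cm, Ī = 129.3732 cm⁴.
Centroid: x̄ = ΣA·x / ΣA = 3.132992 cm.
Transfer each piece to the centroidal y-axis using Ī + A·d² with d = x − 3.132992:
  vertical leg: d = -2.332992 cm → contributes +131.2235 cm⁴
  horizontal leg (remainder): d = 3.417008 cm → contributes +314.3202 cm⁴
Total I = 445.5436 cm⁴.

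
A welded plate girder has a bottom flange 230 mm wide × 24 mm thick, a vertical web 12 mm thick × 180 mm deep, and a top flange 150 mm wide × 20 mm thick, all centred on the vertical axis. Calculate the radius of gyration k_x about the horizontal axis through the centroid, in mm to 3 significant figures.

Break the section into simple shapes (no overlaps), measuring from the bottom-left corner of the bounding box.
Bottom plate: 230 × 24, A = 5 520 mm², y = 12 mm, Ī = 264 960 mm⁴.
Web plate: 12 × 180, A = 2 160 mm², y = 114 mm, Ī = 5 832 000 mm⁴.
Top plate: 150 × 20, A = 3 000 mm², y = 214 mm, Ī = 100 000 mm⁴.
Centroid: ȳ = ΣA·y / ΣA = 89.371 mm.
Transfer each piece to the horizontal axis through the centroid using Ī + A·d² with d = y − 89.371:
  bottom plate: d = -77.371 mm → contributes +33 308 997 mm⁴
  web plate: d = 24.629 mm → contributes +7 142 252 mm⁴
  top plate: d = 124.63 mm → contributes +46 697 323 mm⁴
Total I = 87 148 572 mm⁴.
Radius of gyration: k = √(I/A) = √(87 148 572 / 10 680) = 90.333 mm.

k_x ≈ 90.3 mm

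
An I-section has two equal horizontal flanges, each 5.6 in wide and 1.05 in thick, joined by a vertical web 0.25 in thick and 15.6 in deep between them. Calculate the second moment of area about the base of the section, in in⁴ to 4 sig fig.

Break the section into simple shapes (no overlaps), measuring from the bottom-left corner of the bounding box.
Bottom flange: 5.6 × 1.05, A = 5.88 in², y = 0.525 in, Ī = 0.540225 in⁴.
Web: 0.25 × 15.6, A = 3.9 in², y = 8.85 in, Ī = 79.092 in⁴.
Top flange: 5.6 × 1.05, A = 5.88 in², y = 17.175 in, Ī = 0.540225 in⁴.
Transfer each piece to a horizontal axis along the bottom face using Ī + A·d² with d = y − 0:
  bottom flange: d = 0.525 in → contributes +2.1609 in⁴
  web: d = 8.85 in → contributes +384.55 in⁴
  top flange: d = 17.175 in → contributes +1735.03 in⁴
Total I = 2121.74 in⁴.

I_base ≈ 2122 in⁴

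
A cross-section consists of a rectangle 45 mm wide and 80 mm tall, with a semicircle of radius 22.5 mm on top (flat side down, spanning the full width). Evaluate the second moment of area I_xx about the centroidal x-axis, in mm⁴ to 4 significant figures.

Break the section into simple shapes (no overlaps), measuring from the bottom-left corner of the bounding box.
Rectangular body: 45 × 80, A = 3 600 mm², y = 40 mm, Ī = 1 920 000 mm⁴.
Semicircular cap: semicircle r = 22.5, A = 795.216 mm², y = 89.5493 mm, Ī = 28129.5 mm⁴.
Centroid: ȳ = ΣA·y / ΣA = 48.9648 mm.
Transfer each piece to the centroidal x-axis using Ī + A·d² with d = y − 48.9648:
  rectangular body: d = -8.96483 mm → contributes +2 209 326 mm⁴
  semicircular cap: d = 40.5845 mm → contributes +1 337 928 mm⁴
Total I = 3 547 254 mm⁴.

I_xx ≈ 3.547 × 10⁶ mm⁴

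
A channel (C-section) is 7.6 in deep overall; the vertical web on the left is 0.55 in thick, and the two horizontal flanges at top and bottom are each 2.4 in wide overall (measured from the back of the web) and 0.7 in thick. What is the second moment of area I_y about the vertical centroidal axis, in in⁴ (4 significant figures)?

Decompose the section into non-overlapping parts with the origin at the bottom-left of its bounding rectangle.
Web: 0.55 × 7.6, A = 4.18 in², x = 0.275 in, Ī = 0.105371 in⁴.
Top flange (beyond web): 1.85 × 0.7, A = 1.295 in², x = 1.475 in, Ī = 0.369345 in⁴.
Bottom flange (beyond web): 1.85 × 0.7, A = 1.295 in², x = 1.475 in, Ī = 0.369345 in⁴.
Centroid: x̄ = ΣA·x / ΣA = 0.734084 in.
Transfer each piece to the vertical centroidal axis using Ī + A·d² with d = x − 0.734084:
  web: d = -0.459084 in → contributes +0.986341 in⁴
  top flange (beyond web): d = 0.740916 in → contributes +1.08024 in⁴
  bottom flange (beyond web): d = 0.740916 in → contributes +1.08024 in⁴
Total I = 3.14683 in⁴.

I_y ≈ 3.147 in⁴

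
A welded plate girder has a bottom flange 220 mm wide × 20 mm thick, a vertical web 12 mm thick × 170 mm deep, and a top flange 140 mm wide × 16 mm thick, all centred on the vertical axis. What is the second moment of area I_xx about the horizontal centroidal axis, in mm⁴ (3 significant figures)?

I_xx ≈ 5.91 × 10⁷ mm⁴

Split into non-overlapping primitives; take the origin at the lower-left of the bounding box.
Bottom plate: 220 × 20, A = 4 400 mm², y = 10 mm, Ī = 146 667 mm⁴.
Web plate: 12 × 170, A = 2 040 mm², y = 105 mm, Ī = 4 913 000 mm⁴.
Top plate: 140 × 16, A = 2 240 mm², y = 198 mm, Ī = 47 787 mm⁴.
Centroid: ȳ = ΣA·y / ΣA = 80.843 mm.
Transfer each piece to the horizontal centroidal axis using Ī + A·d² with d = y − 80.843:
  bottom plate: d = -70.843 mm → contributes +22 229 280 mm⁴
  web plate: d = 24.157 mm → contributes +6 103 432 mm⁴
  top plate: d = 117.16 mm → contributes +30 793 328 mm⁴
Total I = 59 126 040 mm⁴.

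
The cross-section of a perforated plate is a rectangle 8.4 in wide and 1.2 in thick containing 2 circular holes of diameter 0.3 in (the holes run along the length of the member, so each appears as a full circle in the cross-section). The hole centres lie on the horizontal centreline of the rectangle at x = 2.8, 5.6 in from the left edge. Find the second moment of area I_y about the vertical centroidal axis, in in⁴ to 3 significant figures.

Treat the section as a set of non-overlapping primitives; coordinates are from the bounding-box lower-left.
Plate: 8.4 × 1.2, A = 10.08 in², x = 4.2 in, Ī = 59.27 in⁴.
Hole 1 (subtracted): ⌀0.3, A = 0.070686 in², x = 2.8 in, Ī = 0.00039761 in⁴.
Hole 2 (subtracted): ⌀0.3, A = 0.070686 in², x = 5.6 in, Ī = 0.00039761 in⁴.
By symmetry the centroid is at mid-width, x̄ = 4.2 in.
Transfer each piece to the vertical centroidal axis using Ī + A·d² with d = x − 4.2:
  plate: d = 0 in → contributes +59.27 in⁴
  hole 1: d = -1.4 in → contributes −0.13894 in⁴
  hole 2: d = 1.4 in → contributes −0.13894 in⁴
Total I = 58.993 in⁴.

I_y ≈ 59.0 in⁴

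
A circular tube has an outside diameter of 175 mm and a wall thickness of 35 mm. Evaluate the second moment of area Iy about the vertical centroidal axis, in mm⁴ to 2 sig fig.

Iy ≈ 4.0 × 10⁷ mm⁴

Treat the section as a set of non-overlapping primitives; coordinates are from the bounding-box lower-left.
Outer circle: ⌀175, A = 24 053 mm², x = 87.5 mm, Ī = 46 038 598 mm⁴.
Bore (subtracted): ⌀105, A = 8 659 mm², x = 87.5 mm, Ī = 5 966 602 mm⁴.
By symmetry the centroid is at mid-width, x̄ = 87.5 mm.
All pieces are centred on the vertical centroidal axis, so I = ΣĪ (holes subtracted) = 40 071 996 mm⁴.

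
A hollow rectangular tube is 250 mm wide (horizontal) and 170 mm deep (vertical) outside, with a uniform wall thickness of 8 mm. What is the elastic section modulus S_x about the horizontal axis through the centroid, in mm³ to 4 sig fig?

S_x ≈ 3.663 × 10⁵ mm³

Split into non-overlapping primitives; take the origin at the lower-left of the bounding box.
Outer rectangle: 250 × 170, A = 42 500 mm², y = 85 mm, Ī = 102 354 167 mm⁴.
Inner void (subtracted): 234 × 154, A = 36 036 mm², y = 85 mm, Ī = 71 219 148 mm⁴.
By symmetry the centroid is at mid-height, ȳ = 85 mm.
All pieces are centred on the horizontal axis through the centroid, so I = ΣĪ (holes subtracted) = 31 135 019 mm⁴.
Extreme fibre distance c = 85 mm; S = I/c = 366 294 mm³.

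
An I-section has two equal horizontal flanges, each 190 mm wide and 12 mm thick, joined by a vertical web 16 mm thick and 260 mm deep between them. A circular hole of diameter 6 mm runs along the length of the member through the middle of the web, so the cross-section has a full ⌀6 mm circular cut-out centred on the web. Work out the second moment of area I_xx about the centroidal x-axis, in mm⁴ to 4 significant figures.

I_xx ≈ 1.078 × 10⁸ mm⁴

Split into non-overlapping primitives; take the origin at the lower-left of the bounding box.
Bottom flange: 190 × 12, A = 2 280 mm², y = 6 mm, Ī = 27 360 mm⁴.
Web: 16 × 260, A = 4 160 mm², y = 142 mm, Ī = 23 434 667 mm⁴.
Top flange: 190 × 12, A = 2 280 mm², y = 278 mm, Ī = 27 360 mm⁴.
Hole (subtracted): ⌀6, A = 28.2743 mm², y = 142 mm, Ī = 63.6173 mm⁴.
By symmetry the centroid is at mid-height, ȳ = 142 mm.
Transfer each piece to the centroidal x-axis using Ī + A·d² with d = y − 142:
  bottom flange: d = -136 mm → contributes +42 198 240 mm⁴
  web: d = 0 mm → contributes +23 434 667 mm⁴
  top flange: d = 136 mm → contributes +42 198 240 mm⁴
  hole: d = 0 mm → contributes −63.6173 mm⁴
Total I = 107 831 083 mm⁴.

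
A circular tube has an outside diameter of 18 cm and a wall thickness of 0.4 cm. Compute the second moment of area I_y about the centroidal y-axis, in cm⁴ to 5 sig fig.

I_y ≈ 856.81 cm⁴

Treat the section as a set of non-overlapping primitives; coordinates are from the bounding-box lower-left.
Outer circle: ⌀18, A = 254.469 cm², x = 9 cm, Ī = 5152.997 cm⁴.
Bore (subtracted): ⌀17.2, A = 232.3522 cm², x = 9 cm, Ī = 4296.192 cm⁴.
By symmetry the centroid is at mid-width, x̄ = 9 cm.
All pieces are centred on the centroidal y-axis, so I = ΣĪ (holes subtracted) = 856.8053 cm⁴.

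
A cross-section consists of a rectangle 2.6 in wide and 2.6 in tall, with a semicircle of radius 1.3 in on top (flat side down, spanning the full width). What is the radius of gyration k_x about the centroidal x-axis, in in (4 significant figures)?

k_x ≈ 1.064 in

Split into non-overlapping primitives; take the origin at the lower-left of the bounding box.
Rectangular body: 2.6 × 2.6, A = 6.76 in², y = 1.3 in, Ī = 3.80813 in⁴.
Semicircular cap: semicircle r = 1.3, A = 2.65465 in², y = 3.15174 in, Ī = 0.313477 in⁴.
Centroid: ȳ = ΣA·y / ΣA = 1.82213 in.
Transfer each piece to the centroidal x-axis using Ī + A·d² with d = y − 1.82213:
  rectangular body: d = -0.522134 in → contributes +5.65107 in⁴
  semicircular cap: d = 1.3296 in → contributes +5.00648 in⁴
Total I = 10.6575 in⁴.
Radius of gyration: k = √(I/A) = √(10.6575 / 9.41465) = 1.06396 in.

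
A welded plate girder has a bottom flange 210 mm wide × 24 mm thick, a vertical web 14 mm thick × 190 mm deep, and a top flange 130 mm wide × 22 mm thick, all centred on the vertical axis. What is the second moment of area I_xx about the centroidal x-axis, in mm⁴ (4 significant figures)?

I_xx ≈ 9.292 × 10⁷ mm⁴

Decompose the section into non-overlapping parts with the origin at the bottom-left of its bounding rectangle.
Bottom plate: 210 × 24, A = 5 040 mm², y = 12 mm, Ī = 241 920 mm⁴.
Web plate: 14 × 190, A = 2 660 mm², y = 119 mm, Ī = 8 002 167 mm⁴.
Top plate: 130 × 22, A = 2 860 mm², y = 225 mm, Ī = 115 353 mm⁴.
Centroid: ȳ = ΣA·y / ΣA = 96.6402 mm.
Transfer each piece to the centroidal x-axis using Ī + A·d² with d = y − 96.6402:
  bottom plate: d = -84.6402 mm → contributes +36 348 254 mm⁴
  web plate: d = 22.3598 mm → contributes +9 332 068 mm⁴
  top plate: d = 128.36 mm → contributes +47 237 430 mm⁴
Total I = 92 917 753 mm⁴.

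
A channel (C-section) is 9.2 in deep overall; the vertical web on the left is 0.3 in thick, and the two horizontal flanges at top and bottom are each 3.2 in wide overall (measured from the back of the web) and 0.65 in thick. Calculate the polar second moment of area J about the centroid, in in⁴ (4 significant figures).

Decompose the section into non-overlapping parts with the origin at the bottom-left of its bounding rectangle.
Web: 0.3 × 9.2, A = 2.76 in², y = 4.6 in, Ī = 19.4672 in⁴.
Top flange (beyond web): 2.9 × 0.65, A = 1.885 in², y = 8.875 in, Ī = 0.0663677 in⁴.
Bottom flange (beyond web): 2.9 × 0.65, A = 1.885 in², y = 0.325 in, Ī = 0.0663677 in⁴.
By symmetry the centroid is at mid-height, ȳ = 4.6 in.
Transfer each piece to the centroidal x-axis using Ī + A·d² with d = y − 4.6:
  web: d = 0 in → contributes +19.4672 in⁴
  top flange (beyond web): d = 4.275 in → contributes +34.5159 in⁴
  bottom flange (beyond web): d = -4.275 in → contributes +34.5159 in⁴
Total I = 88.499 in⁴.
For the y-axis: x̄ = 1.07374 in.
Repeating about the centroidal y-axis gives I_y = 6.74206 in⁴.
Polar second moment: J = I_x + I_y = 95.2411 in⁴.

J ≈ 95.24 in⁴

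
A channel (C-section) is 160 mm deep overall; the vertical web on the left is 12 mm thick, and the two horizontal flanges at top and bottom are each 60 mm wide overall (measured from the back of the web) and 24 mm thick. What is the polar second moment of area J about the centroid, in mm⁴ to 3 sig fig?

J ≈ 1.63 × 10⁷ mm⁴

Split into non-overlapping primitives; take the origin at the lower-left of the bounding box.
Web: 12 × 160, A = 1 920 mm², y = 80 mm, Ī = 4 096 000 mm⁴.
Top flange (beyond web): 48 × 24, A = 1 152 mm², y = 148 mm, Ī = 55 296 mm⁴.
Bottom flange (beyond web): 48 × 24, A = 1 152 mm², y = 12 mm, Ī = 55 296 mm⁴.
By symmetry the centroid is at mid-height, ȳ = 80 mm.
Transfer each piece to the centroidal x-axis using Ī + A·d² with d = y − 80:
  web: d = 0 mm → contributes +4 096 000 mm⁴
  top flange (beyond web): d = 68 mm → contributes +5 382 144 mm⁴
  bottom flange (beyond web): d = -68 mm → contributes +5 382 144 mm⁴
Total I = 14 860 288 mm⁴.
For the y-axis: x̄ = 22.364 mm.
Repeating about the centroidal y-axis gives I_y = 1 407 953 mm⁴.
Polar second moment: J = I_x + I_y = 16 268 241 mm⁴.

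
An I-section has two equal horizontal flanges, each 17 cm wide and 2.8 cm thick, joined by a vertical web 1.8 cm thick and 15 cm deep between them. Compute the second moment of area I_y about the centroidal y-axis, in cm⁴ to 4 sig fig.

Decompose the section into non-overlapping parts with the origin at the bottom-left of its bounding rectangle.
Bottom flange: 17 × 2.8, A = 47.6 cm², x = 8.5 cm, Ī = 1146.37 cm⁴.
Web: 1.8 × 15, A = 27 cm², x = 8.5 cm, Ī = 7.29 cm⁴.
Top flange: 17 × 2.8, A = 47.6 cm², x = 8.5 cm, Ī = 1146.37 cm⁴.
By symmetry the centroid is at mid-width, x̄ = 8.5 cm.
All pieces are centred on the centroidal y-axis, so I = ΣĪ = 2300.02 cm⁴.

I_y ≈ 2300 cm⁴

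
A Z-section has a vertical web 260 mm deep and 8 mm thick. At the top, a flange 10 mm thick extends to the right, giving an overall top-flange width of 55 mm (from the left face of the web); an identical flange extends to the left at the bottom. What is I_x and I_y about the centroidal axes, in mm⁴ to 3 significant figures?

Split into non-overlapping primitives; take the origin at the lower-left of the bounding box.
Web: 8 × 260, A = 2 080 mm², y = 130 mm, Ī = 11 717 333 mm⁴.
Top flange (beyond web): 47 × 10, A = 470 mm², y = 255 mm, Ī = 3916.7 mm⁴.
Bottom flange (beyond web): 47 × 10, A = 470 mm², y = 5 mm, Ī = 3916.7 mm⁴.
Centroid: ȳ = ΣA·y / ΣA = 130 mm.
Transfer each piece to the centroidal x-axis using Ī + A·d² with d = y − 130:
  web: d = 0 mm → contributes +11 717 333 mm⁴
  top flange (beyond web): d = 125 mm → contributes +7 347 667 mm⁴
  bottom flange (beyond web): d = -125 mm → contributes +7 347 667 mm⁴
Total I = 26 412 667 mm⁴.
For the y-axis: x̄ = 51 mm.
Repeating about the centroidal y-axis gives I_y = 895 007 mm⁴.

I_x ≈ 2.64 × 10⁷ mm⁴, I_y ≈ 8.95 × 10⁵ mm⁴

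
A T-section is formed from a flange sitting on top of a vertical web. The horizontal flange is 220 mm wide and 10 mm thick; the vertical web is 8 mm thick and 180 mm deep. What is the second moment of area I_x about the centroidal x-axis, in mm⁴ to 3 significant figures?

I_x ≈ 1.18 × 10⁷ mm⁴

Split into non-overlapping primitives; take the origin at the lower-left of the bounding box.
Flange: 220 × 10, A = 2 200 mm², y = 185 mm, Ī = 18 333 mm⁴.
Web: 8 × 180, A = 1 440 mm², y = 90 mm, Ī = 3 888 000 mm⁴.
Centroid: ȳ = ΣA·y / ΣA = 147.42 mm.
Transfer each piece to the centroidal x-axis using Ī + A·d² with d = y − 147.42:
  flange: d = 37.582 mm → contributes +3 125 697 mm⁴
  web: d = -57.418 mm → contributes +8 635 361 mm⁴
Total I = 11 761 059 mm⁴.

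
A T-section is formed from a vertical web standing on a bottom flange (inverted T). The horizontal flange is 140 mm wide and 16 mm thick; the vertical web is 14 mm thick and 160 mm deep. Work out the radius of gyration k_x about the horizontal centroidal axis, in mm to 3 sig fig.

k_x ≈ 54.9 mm

Split into non-overlapping primitives; take the origin at the lower-left of the bounding box.
Flange: 140 × 16, A = 2 240 mm², y = 8 mm, Ī = 47 787 mm⁴.
Web: 14 × 160, A = 2 240 mm², y = 96 mm, Ī = 4 778 667 mm⁴.
Centroid: ȳ = ΣA·y / ΣA = 52 mm.
Transfer each piece to the horizontal centroidal axis using Ī + A·d² with d = y − 52:
  flange: d = -44 mm → contributes +4 384 427 mm⁴
  web: d = 44 mm → contributes +9 115 307 mm⁴
Total I = 13 499 733 mm⁴.
Radius of gyration: k = √(I/A) = √(13 499 733 / 4 480) = 54.894 mm.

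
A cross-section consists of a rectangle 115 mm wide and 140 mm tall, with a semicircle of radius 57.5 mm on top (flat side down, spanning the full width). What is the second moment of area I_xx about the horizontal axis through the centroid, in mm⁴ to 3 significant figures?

I_xx ≈ 6.25 × 10⁷ mm⁴

Split into non-overlapping primitives; take the origin at the lower-left of the bounding box.
Rectangular body: 115 × 140, A = 16 100 mm², y = 70 mm, Ī = 26 296 667 mm⁴.
Semicircular cap: semicircle r = 57.5, A = 5193.4 mm², y = 164.4 mm, Ī = 1 199 785 mm⁴.
Centroid: ȳ = ΣA·y / ΣA = 93.025 mm.
Transfer each piece to the horizontal axis through the centroid using Ī + A·d² with d = y − 93.025:
  rectangular body: d = -23.025 mm → contributes +34 832 063 mm⁴
  semicircular cap: d = 71.379 mm → contributes +27 660 039 mm⁴
Total I = 62 492 102 mm⁴.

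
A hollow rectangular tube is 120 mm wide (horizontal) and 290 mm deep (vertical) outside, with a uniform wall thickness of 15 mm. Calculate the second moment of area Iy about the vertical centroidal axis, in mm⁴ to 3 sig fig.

Iy ≈ 2.60 × 10⁷ mm⁴

Treat the section as a set of non-overlapping primitives; coordinates are from the bounding-box lower-left.
Outer rectangle: 120 × 290, A = 34 800 mm², x = 60 mm, Ī = 41 760 000 mm⁴.
Inner void (subtracted): 90 × 260, A = 23 400 mm², x = 60 mm, Ī = 15 795 000 mm⁴.
By symmetry the centroid is at mid-width, x̄ = 60 mm.
All pieces are centred on the vertical centroidal axis, so I = ΣĪ (holes subtracted) = 25 965 000 mm⁴.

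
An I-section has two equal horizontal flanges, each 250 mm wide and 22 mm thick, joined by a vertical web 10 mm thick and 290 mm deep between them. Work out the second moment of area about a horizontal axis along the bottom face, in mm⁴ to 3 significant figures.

Treat the section as a set of non-overlapping primitives; coordinates are from the bounding-box lower-left.
Bottom flange: 250 × 22, A = 5 500 mm², y = 11 mm, Ī = 221 833 mm⁴.
Web: 10 × 290, A = 2 900 mm², y = 167 mm, Ī = 20 324 167 mm⁴.
Top flange: 250 × 22, A = 5 500 mm², y = 323 mm, Ī = 221 833 mm⁴.
Transfer each piece to the base of the section using Ī + A·d² with d = y − 0:
  bottom flange: d = 11 mm → contributes +887 333 mm⁴
  web: d = 167 mm → contributes +101 202 267 mm⁴
  top flange: d = 323 mm → contributes +574 031 333 mm⁴
Total I = 676 120 933 mm⁴.

I_base ≈ 6.76 × 10⁸ mm⁴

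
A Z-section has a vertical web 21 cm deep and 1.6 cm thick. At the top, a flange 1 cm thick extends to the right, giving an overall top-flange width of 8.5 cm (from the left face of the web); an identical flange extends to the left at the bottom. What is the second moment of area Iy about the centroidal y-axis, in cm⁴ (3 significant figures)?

Split into non-overlapping primitives; take the origin at the lower-left of the bounding box.
Web: 1.6 × 21, A = 33.6 cm², x = 7.7 cm, Ī = 7.168 cm⁴.
Top flange (beyond web): 6.9 × 1, A = 6.9 cm², x = 11.95 cm, Ī = 27.376 cm⁴.
Bottom flange (beyond web): 6.9 × 1, A = 6.9 cm², x = 3.45 cm, Ī = 27.376 cm⁴.
Centroid: x̄ = ΣA·x / ΣA = 7.7 cm.
Transfer each piece to the centroidal y-axis using Ī + A·d² with d = x − 7.7:
  web: d = 0 cm → contributes +7.168 cm⁴
  top flange (beyond web): d = 4.25 cm → contributes +152.01 cm⁴
  bottom flange (beyond web): d = -4.25 cm → contributes +152.01 cm⁴
Total I = 311.18 cm⁴.

Iy ≈ 311 cm⁴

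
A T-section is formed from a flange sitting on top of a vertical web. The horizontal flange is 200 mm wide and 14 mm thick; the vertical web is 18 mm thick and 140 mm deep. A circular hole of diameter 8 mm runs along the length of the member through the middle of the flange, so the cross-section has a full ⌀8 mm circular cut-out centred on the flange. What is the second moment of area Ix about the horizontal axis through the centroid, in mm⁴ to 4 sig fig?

Break the section into simple shapes (no overlaps), measuring from the bottom-left corner of the bounding box.
Flange: 200 × 14, A = 2 800 mm², y = 147 mm, Ī = 45733.3 mm⁴.
Web: 18 × 140, A = 2 520 mm², y = 70 mm, Ī = 4 116 000 mm⁴.
Hole (subtracted): ⌀8, A = 50.2655 mm², y = 147 mm, Ī = 201.062 mm⁴.
Centroid: ȳ = ΣA·y / ΣA = 110.178 mm.
Transfer each piece to the horizontal axis through the centroid using Ī + A·d² with d = y − 110.178:
  flange: d = 36.8216 mm → contributes +3 842 056 mm⁴
  web: d = -40.1784 mm → contributes +8 184 048 mm⁴
  hole: d = 36.8216 mm → contributes −68352.5 mm⁴
Total I = 11 957 751 mm⁴.

Ix ≈ 1.196 × 10⁷ mm⁴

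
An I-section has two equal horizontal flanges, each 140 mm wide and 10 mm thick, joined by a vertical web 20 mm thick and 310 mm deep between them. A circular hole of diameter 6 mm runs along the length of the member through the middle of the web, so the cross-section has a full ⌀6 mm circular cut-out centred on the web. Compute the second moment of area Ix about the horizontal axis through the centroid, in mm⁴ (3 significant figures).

Ix ≈ 1.21 × 10⁸ mm⁴

Split into non-overlapping primitives; take the origin at the lower-left of the bounding box.
Bottom flange: 140 × 10, A = 1 400 mm², y = 5 mm, Ī = 11 667 mm⁴.
Web: 20 × 310, A = 6 200 mm², y = 165 mm, Ī = 49 651 667 mm⁴.
Top flange: 140 × 10, A = 1 400 mm², y = 325 mm, Ī = 11 667 mm⁴.
Hole (subtracted): ⌀6, A = 28.274 mm², y = 165 mm, Ī = 63.617 mm⁴.
By symmetry the centroid is at mid-height, ȳ = 165 mm.
Transfer each piece to the horizontal axis through the centroid using Ī + A·d² with d = y − 165:
  bottom flange: d = -160 mm → contributes +35 851 667 mm⁴
  web: d = 0 mm → contributes +49 651 667 mm⁴
  top flange: d = 160 mm → contributes +35 851 667 mm⁴
  hole: d = 0 mm → contributes −63.617 mm⁴
Total I = 121 354 936 mm⁴.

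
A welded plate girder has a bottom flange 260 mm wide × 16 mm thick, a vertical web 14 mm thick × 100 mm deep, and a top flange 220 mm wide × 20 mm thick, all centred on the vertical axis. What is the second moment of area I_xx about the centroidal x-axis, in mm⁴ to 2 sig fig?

Treat the section as a set of non-overlapping primitives; coordinates are from the bounding-box lower-left.
Bottom plate: 260 × 16, A = 4 160 mm², y = 8 mm, Ī = 88 747 mm⁴.
Web plate: 14 × 100, A = 1 400 mm², y = 66 mm, Ī = 1 166 667 mm⁴.
Top plate: 220 × 20, A = 4 400 mm², y = 126 mm, Ī = 146 667 mm⁴.
Centroid: ȳ = ΣA·y / ΣA = 68.28 mm.
Transfer each piece to the centroidal x-axis using Ī + A·d² with d = y − 68.28:
  bottom plate: d = -60.28 mm → contributes +15 205 413 mm⁴
  web plate: d = -2.281 mm → contributes +1 173 952 mm⁴
  top plate: d = 57.72 mm → contributes +14 805 128 mm⁴
Total I = 31 184 493 mm⁴.

I_xx ≈ 3.1 × 10⁷ mm⁴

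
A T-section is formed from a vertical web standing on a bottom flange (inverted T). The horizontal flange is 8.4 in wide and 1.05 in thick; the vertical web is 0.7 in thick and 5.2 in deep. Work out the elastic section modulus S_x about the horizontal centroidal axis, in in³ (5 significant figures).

S_x ≈ 7.1019 in³

Treat the section as a set of non-overlapping primitives; coordinates are from the bounding-box lower-left.
Flange: 8.4 × 1.05, A = 8.82 in², y = 0.525 in, Ī = 0.8103375 in⁴.
Web: 0.7 × 5.2, A = 3.64 in², y = 3.65 in, Ī = 8.202133 in⁴.
Centroid: ȳ = ΣA·y / ΣA = 1.437921 in.
Transfer each piece to the horizontal centroidal axis using Ī + A·d² with d = y − 1.437921:
  flange: d = -0.9129213 in → contributes +8.161149 in⁴
  web: d = 2.212079 in → contributes +26.01372 in⁴
Total I = 34.17487 in⁴.
Extreme fibre distance c = 4.812079 in; S = I/c = 7.101893 in³.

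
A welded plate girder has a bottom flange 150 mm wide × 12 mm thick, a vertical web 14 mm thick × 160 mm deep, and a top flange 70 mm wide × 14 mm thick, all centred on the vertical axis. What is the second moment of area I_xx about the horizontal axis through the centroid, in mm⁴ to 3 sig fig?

I_xx ≈ 2.46 × 10⁷ mm⁴

Decompose the section into non-overlapping parts with the origin at the bottom-left of its bounding rectangle.
Bottom plate: 150 × 12, A = 1 800 mm², y = 6 mm, Ī = 21 600 mm⁴.
Web plate: 14 × 160, A = 2 240 mm², y = 92 mm, Ī = 4 778 667 mm⁴.
Top plate: 70 × 14, A = 980 mm², y = 179 mm, Ī = 16 007 mm⁴.
Centroid: ȳ = ΣA·y / ΣA = 78.147 mm.
Transfer each piece to the horizontal axis through the centroid using Ī + A·d² with d = y − 78.147:
  bottom plate: d = -72.147 mm → contributes +9 391 048 mm⁴
  web plate: d = 13.853 mm → contributes +5 208 510 mm⁴
  top plate: d = 100.85 mm → contributes +9 983 827 mm⁴
Total I = 24 583 384 mm⁴.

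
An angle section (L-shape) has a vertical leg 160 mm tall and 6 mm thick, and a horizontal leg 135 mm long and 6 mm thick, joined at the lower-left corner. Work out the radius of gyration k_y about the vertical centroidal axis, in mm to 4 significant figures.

k_y ≈ 41.79 mm

Break the section into simple shapes (no overlaps), measuring from the bottom-left corner of the bounding box.
Vertical leg: 6 × 160, A = 960 mm², x = 3 mm, Ī = 2 880 mm⁴.
Horizontal leg (remainder): 129 × 6, A = 774 mm², x = 70.5 mm, Ī = 1 073 345 mm⁴.
Centroid: x̄ = ΣA·x / ΣA = 33.1298 mm.
Transfer each piece to the vertical centroidal axis using Ī + A·d² with d = x − 33.1298:
  vertical leg: d = -30.1298 mm → contributes +874 370 mm⁴
  horizontal leg (remainder): d = 37.3702 mm → contributes +2 154 263 mm⁴
Total I = 3 028 633 mm⁴.
Radius of gyration: k = √(I/A) = √(3 028 633 / 1 734) = 41.7925 mm.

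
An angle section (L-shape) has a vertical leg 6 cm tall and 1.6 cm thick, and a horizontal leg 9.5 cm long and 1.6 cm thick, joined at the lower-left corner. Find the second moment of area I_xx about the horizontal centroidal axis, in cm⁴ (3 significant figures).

Decompose the section into non-overlapping parts with the origin at the bottom-left of its bounding rectangle.
Vertical leg: 1.6 × 6, A = 9.6 cm², y = 3 cm, Ī = 28.8 cm⁴.
Horizontal leg (remainder): 7.9 × 1.6, A = 12.64 cm², y = 0.8 cm, Ī = 2.6965 cm⁴.
Centroid: ȳ = ΣA·y / ΣA = 1.7496 cm.
Transfer each piece to the horizontal centroidal axis using Ī + A·d² with d = y − 1.7496:
  vertical leg: d = 1.2504 cm → contributes +43.809 cm⁴
  horizontal leg (remainder): d = -0.94964 cm → contributes +14.095 cm⁴
Total I = 57.904 cm⁴.

I_xx ≈ 57.9 cm⁴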